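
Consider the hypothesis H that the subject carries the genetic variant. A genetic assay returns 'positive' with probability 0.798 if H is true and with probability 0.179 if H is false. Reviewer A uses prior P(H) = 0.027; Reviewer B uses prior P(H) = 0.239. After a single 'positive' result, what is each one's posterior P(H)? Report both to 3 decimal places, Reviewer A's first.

The likelihood ratio for a 'positive' result is 0.798/0.179 = 4.4581.
Reviewer A: prior odds 0.027/0.973 = 0.027749; posterior odds 0.12371; posterior probability 0.110.
Reviewer B: prior odds 0.239/0.761 = 0.31406; posterior odds 1.4001; posterior probability 0.583.

Reviewer A: 0.110; Reviewer B: 0.583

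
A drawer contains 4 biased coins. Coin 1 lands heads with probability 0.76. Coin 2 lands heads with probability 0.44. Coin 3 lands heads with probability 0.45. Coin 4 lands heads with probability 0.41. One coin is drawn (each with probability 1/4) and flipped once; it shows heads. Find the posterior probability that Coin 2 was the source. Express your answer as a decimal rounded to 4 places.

Tabulate prior·likelihood by source: [1] prior 0.25, lik 0.76, product 0.1900; [2] prior 0.25, lik 0.44, product 0.1100; [3] prior 0.25, lik 0.45, product 0.1125; [4] prior 0.25, lik 0.41, product 0.1025.
Normalizing constant = 0.51500; the posterior for Coin 2 is its product over the sum, 0.1100/0.51500 = 0.2136.

Posterior probability ≈ 0.2136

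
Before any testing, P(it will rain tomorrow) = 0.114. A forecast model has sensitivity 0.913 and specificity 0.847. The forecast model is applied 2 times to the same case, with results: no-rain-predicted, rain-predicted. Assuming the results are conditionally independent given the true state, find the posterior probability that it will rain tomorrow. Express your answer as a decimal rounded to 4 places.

With H the event that it will rain tomorrow, the joint likelihood of the observed sequence is P(data|H) = 0.087·0.913 = 0.079431 and P(data|¬H) = 0.847·0.153 = 0.12959.
Bayes: P(H|data) = 0.114·0.079431 / (0.114·0.079431 + 0.886·0.12959) = 0.0090551/0.12387 = 0.0731.

Posterior P(H) ≈ 0.0731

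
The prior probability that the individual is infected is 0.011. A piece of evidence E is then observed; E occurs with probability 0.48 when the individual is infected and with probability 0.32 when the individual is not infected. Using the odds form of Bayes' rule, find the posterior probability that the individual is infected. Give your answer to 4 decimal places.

Posterior probability ≈ 0.0164

Prior odds = 0.011/(1−0.011) = 0.011122. In log-odds, ln(0.011122) = -4.4988.
Add log likelihood ratio: ln(1.5000) = 0.40547.
Posterior log-odds = -4.0933, so posterior odds = exp(-4.0933) = 0.016684. Converting, P(H|E) = 0.016684/1.0167 = 0.0164.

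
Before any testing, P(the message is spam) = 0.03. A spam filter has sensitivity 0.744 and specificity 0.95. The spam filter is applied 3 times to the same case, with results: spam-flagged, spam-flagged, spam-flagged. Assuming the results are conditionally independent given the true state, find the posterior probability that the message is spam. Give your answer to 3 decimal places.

Posterior P(H) ≈ 0.990

Let H be the event that the message is spam; start with P(H) = 0.03. P('spam-flagged'|H) = 0.744, P('spam-flagged'|¬H) = 0.05.
Update on result 1 ('spam-flagged'): P(H) ← 0.744·0.0300 / (0.744·0.0300 + 0.05·0.9700) = 0.022320/0.070820 = 0.3152.
Update on result 2 ('spam-flagged'): P(H) ← 0.744·0.3152 / (0.744·0.3152 + 0.05·0.6848) = 0.23448/0.26872 = 0.8726.
Update on result 3 ('spam-flagged'): P(H) ← 0.744·0.8726 / (0.744·0.8726 + 0.05·0.1274) = 0.64920/0.65557 = 0.9903.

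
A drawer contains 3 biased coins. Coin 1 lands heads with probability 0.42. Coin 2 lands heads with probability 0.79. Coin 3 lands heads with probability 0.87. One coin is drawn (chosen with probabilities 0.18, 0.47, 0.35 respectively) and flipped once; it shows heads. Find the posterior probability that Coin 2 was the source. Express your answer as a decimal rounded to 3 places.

Posterior probability ≈ 0.494

P(heads|C1) = 0.42; P(heads|C2) = 0.79; P(heads|C3) = 0.87.
Prior × likelihood for each source: 0.18·0.42=0.07560, 0.47·0.79=0.3713, 0.35·0.87=0.3045. Summing gives P(heads) = 0.75140.
P(Coin 2 | heads) = 0.3713 / 0.75140 = 0.494.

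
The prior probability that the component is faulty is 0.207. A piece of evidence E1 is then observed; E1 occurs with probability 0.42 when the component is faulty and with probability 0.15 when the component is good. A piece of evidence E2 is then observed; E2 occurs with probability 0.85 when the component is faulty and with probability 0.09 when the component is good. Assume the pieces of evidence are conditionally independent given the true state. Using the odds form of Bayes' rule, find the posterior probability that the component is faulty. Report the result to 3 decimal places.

Prior odds = 0.207/(1−0.207) = 0.26103. In log-odds, ln(0.26103) = -1.3431.
Add log likelihood ratios: ln(2.8000) + ln(9.4444) = 3.2750.
Posterior log-odds = 1.9319, so posterior odds = exp(1.9319) = 6.9029. Converting, P(H|E) = 6.9029/7.9029 = 0.873.

Posterior probability ≈ 0.873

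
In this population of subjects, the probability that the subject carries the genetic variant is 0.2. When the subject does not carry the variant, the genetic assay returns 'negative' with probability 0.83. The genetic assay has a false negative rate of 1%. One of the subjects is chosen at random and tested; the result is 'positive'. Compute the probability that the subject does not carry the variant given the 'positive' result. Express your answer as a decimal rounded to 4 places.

Let H be the event that the subject carries the genetic variant. P(H) = 0.2, so P(¬H) = 0.8. With E the 'positive' result, P(E|H) = 0.99 and P(E|¬H) = 0.17.
P(E) = 0.99·0.2 + 0.17·0.8 = 0.19800 + 0.13600 = 0.33400.
By Bayes' theorem, P(H|E) = 0.19800 / 0.33400 = 0.5928. Hence P(¬H|E) = 1 − 0.5928 = 0.4072.

P(¬H | E) ≈ 0.4072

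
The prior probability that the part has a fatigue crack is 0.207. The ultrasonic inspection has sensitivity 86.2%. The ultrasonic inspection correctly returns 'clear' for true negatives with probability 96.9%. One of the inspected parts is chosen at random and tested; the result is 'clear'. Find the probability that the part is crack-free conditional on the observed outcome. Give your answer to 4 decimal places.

P(¬H | E) ≈ 0.9642

Let H be the event that the part has a fatigue crack. P(H) = 0.207, so P(¬H) = 0.793. With E the 'clear' result, P(E|H) = 0.138 and P(E|¬H) = 0.969.
P(E) = 0.138·0.207 + 0.969·0.793 = 0.028566 + 0.76842 = 0.79698.
By Bayes' theorem, P(H|E) = 0.028566 / 0.79698 = 0.0358. Hence P(¬H|E) = 1 − 0.0358 = 0.9642.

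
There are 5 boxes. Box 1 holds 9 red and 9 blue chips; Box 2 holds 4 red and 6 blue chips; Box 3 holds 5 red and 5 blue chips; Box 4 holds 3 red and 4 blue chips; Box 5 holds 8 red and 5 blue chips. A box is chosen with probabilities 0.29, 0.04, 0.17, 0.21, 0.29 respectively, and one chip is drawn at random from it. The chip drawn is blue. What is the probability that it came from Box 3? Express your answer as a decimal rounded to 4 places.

Posterior probability ≈ 0.1751

Tabulate prior·likelihood by source: [1] prior 0.29, lik 0.5, product 0.1450; [2] prior 0.04, lik 0.6, product 0.02400; [3] prior 0.17, lik 0.5, product 0.08500; [4] prior 0.21, lik 0.5714, product 0.1200; [5] prior 0.29, lik 0.3846, product 0.1115.
Normalizing constant = 0.48554; the posterior for Box 3 is its product over the sum, 0.08500/0.48554 = 0.1751.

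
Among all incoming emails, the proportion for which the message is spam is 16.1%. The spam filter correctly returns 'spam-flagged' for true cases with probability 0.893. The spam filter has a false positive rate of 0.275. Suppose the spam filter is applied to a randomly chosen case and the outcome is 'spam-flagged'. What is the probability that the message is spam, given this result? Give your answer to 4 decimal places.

Let H be the event that the message is spam. P(H) = 0.161, so P(¬H) = 0.839. With E the 'spam-flagged' result, P(E|H) = 0.893 and P(E|¬H) = 0.275.
P(E) = 0.893·0.161 + 0.275·0.839 = 0.14377 + 0.23073 = 0.37450.
By Bayes' theorem, P(H|E) = 0.14377 / 0.37450 = 0.3839.

P(H | E) ≈ 0.3839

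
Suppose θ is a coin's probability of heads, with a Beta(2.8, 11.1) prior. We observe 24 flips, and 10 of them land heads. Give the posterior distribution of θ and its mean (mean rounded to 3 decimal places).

Posterior: Beta(12.8, 25.1); mean ≈ 0.338

Observing 10 successes and 14 failures updates Beta(2.8, 11.1) by adding the success and failure counts to the two shape parameters: α = 2.8+10 = 12.8, β = 11.1+14 = 25.1.
Posterior mean = α/(α+β) = 12.8/37.9 = 0.338.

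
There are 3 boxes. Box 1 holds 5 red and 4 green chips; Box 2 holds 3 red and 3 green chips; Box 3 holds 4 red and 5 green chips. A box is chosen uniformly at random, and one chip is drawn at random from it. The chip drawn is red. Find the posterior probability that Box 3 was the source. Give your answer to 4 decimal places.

Posterior probability ≈ 0.2963

P(red|Box 1) = 0.5556; P(red|Box 2) = 0.5; P(red|Box 3) = 0.4444.
Prior × likelihood for each source: 0.333333·0.5556=0.1852, 0.333333·0.5=0.1667, 0.333333·0.4444=0.1481. Summing gives P(red) = 0.50000.
P(Box 3 | red) = 0.1481 / 0.50000 = 0.2963.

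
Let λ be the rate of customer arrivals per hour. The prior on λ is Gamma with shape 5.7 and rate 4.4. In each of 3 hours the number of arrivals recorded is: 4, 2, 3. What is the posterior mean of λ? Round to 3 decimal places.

Posterior mean ≈ 1.986

Total count ∑xᵢ = 9 over n = 3 hours.
Gamma is conjugate to the Poisson likelihood: posterior is Gamma(shape = 5.7+9 = 14.7, rate = 4.4+3 = 7.4).
E[λ | data] = 14.7/7.4 = 1.986.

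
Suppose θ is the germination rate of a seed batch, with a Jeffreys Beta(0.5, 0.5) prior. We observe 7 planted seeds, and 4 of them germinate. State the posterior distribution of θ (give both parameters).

Observing 4 successes and 3 failures updates Beta(0.5, 0.5) by adding the success and failure counts to the two shape parameters: α = 0.5+4 = 4.5, β = 0.5+3 = 3.5.

Posterior: Beta(4.5, 3.5)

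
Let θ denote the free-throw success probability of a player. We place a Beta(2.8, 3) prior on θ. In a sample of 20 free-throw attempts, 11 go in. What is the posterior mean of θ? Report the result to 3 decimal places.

Observing 11 successes and 9 failures updates Beta(2.8, 3) by adding the success and failure counts to the two shape parameters: α = 2.8+11 = 13.8, β = 3+9 = 12.
Posterior mean = α/(α+β) = 13.8/25.8 = 0.535.

Posterior mean ≈ 0.535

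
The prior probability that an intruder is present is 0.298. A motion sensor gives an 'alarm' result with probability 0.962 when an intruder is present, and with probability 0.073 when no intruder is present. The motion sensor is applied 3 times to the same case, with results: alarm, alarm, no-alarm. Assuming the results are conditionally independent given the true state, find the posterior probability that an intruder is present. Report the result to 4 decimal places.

Posterior P(H) ≈ 0.7514

With H the event that an intruder is present, the joint likelihood of the observed sequence is P(data|H) = 0.962·0.962·0.038 = 0.035167 and P(data|¬H) = 0.073·0.073·0.927 = 0.0049400.
Bayes: P(H|data) = 0.298·0.035167 / (0.298·0.035167 + 0.702·0.0049400) = 0.010480/0.013948 = 0.7514.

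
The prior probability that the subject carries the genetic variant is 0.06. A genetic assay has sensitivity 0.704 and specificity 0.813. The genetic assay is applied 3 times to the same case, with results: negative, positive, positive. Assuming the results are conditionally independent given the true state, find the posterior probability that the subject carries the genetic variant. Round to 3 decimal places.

Let H be the event that the subject carries the genetic variant; start with P(H) = 0.06. P('positive'|H) = 0.704, P('positive'|¬H) = 0.187.
Update on result 1 ('negative'): P(H) ← 0.296·0.0600 / (0.296·0.0600 + 0.813·0.9400) = 0.017760/0.78198 = 0.0227.
Update on result 2 ('positive'): P(H) ← 0.704·0.0227 / (0.704·0.0227 + 0.187·0.9773) = 0.015989/0.19874 = 0.0805.
Update on result 3 ('positive'): P(H) ← 0.704·0.0805 / (0.704·0.0805 + 0.187·0.9195) = 0.056637/0.22859 = 0.2478.

Posterior P(H) ≈ 0.248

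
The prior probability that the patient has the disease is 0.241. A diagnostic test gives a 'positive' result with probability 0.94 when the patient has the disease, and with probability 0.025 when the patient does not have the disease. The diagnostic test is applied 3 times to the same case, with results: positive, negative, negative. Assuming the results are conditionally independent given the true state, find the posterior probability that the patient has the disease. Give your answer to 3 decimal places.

Posterior P(H) ≈ 0.043

With H the event that the patient has the disease, the joint likelihood of the observed sequence is P(data|H) = 0.94·0.06·0.06 = 0.0033840 and P(data|¬H) = 0.025·0.975·0.975 = 0.023766.
Bayes: P(H|data) = 0.241·0.0033840 / (0.241·0.0033840 + 0.759·0.023766) = 0.00081554/0.018854 = 0.0433.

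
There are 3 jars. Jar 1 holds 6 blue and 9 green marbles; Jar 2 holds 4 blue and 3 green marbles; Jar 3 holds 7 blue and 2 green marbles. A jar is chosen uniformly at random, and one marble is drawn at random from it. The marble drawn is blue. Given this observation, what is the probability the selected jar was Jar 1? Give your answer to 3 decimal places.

Tabulate prior·likelihood by source: [1] prior 0.333333, lik 0.4, product 0.1333; [2] prior 0.333333, lik 0.5714, product 0.1905; [3] prior 0.333333, lik 0.7778, product 0.2593.
Normalizing constant = 0.58307; the posterior for Jar 1 is its product over the sum, 0.1333/0.58307 = 0.229.

Posterior probability ≈ 0.229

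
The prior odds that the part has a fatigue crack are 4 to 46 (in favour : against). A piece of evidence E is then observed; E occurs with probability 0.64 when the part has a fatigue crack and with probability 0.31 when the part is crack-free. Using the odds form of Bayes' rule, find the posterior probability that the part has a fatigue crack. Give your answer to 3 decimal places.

Posterior probability ≈ 0.152

Prior odds = 4/46 = 0.086957.
Likelihood ratio for E = 0.64/0.31 = 2.0645.
Posterior odds = prior odds × LR = 0.17952.
Posterior probability = odds/(1+odds) = 0.17952/1.1795 = 0.152.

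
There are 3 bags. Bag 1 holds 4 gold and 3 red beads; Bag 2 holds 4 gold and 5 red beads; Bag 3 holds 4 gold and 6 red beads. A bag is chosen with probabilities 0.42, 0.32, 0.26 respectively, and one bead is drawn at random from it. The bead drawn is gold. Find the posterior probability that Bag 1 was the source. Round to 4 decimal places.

Posterior probability ≈ 0.4936

Tabulate prior·likelihood by source: [1] prior 0.42, lik 0.5714, product 0.2400; [2] prior 0.32, lik 0.4444, product 0.1422; [3] prior 0.26, lik 0.4, product 0.1040.
Normalizing constant = 0.48622; the posterior for Bag 1 is its product over the sum, 0.2400/0.48622 = 0.4936.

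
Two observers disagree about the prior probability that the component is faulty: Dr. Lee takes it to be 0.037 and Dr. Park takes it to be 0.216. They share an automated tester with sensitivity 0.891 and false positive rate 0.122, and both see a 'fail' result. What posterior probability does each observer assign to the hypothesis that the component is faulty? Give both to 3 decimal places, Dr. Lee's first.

Dr. Lee: 0.219; Dr. Park: 0.668

P('+'|H) = 0.891, P('+'|¬H) = 0.122.
Dr. Lee: numerator 0.891·0.037 = 0.032967; evidence = 0.032967+0.122·0.963 = 0.15045; posterior = 0.219.
Dr. Park: numerator 0.891·0.216 = 0.19246; evidence = 0.19246+0.122·0.784 = 0.28810; posterior = 0.668.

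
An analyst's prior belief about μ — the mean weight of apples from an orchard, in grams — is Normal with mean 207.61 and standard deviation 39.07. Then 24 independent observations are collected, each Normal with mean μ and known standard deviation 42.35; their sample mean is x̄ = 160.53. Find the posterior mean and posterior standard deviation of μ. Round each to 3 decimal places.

Posterior mean ≈ 162.727; posterior SD ≈ 8.441

With known σ, the Normal prior is conjugate. Weight on the data is w = (n/σ²)/(n/σ² + 1/τ₀²) = 0.0133815/(0.0133815+0.00065511) = 0.95333.
Posterior mean = w·x̄ + (1−w)·μ₀ = 0.95333·160.53 + 0.046671·207.61 = 162.727. Posterior variance = 1/(0.0133815+0.00065511) = 71.2423, so SD = 8.441.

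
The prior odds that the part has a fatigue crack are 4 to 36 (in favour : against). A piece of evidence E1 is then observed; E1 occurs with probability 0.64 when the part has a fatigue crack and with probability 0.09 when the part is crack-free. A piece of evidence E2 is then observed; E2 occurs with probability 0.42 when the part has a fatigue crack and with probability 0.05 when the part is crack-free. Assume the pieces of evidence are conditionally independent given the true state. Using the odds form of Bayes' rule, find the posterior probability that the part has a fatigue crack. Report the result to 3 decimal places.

Posterior probability ≈ 0.869

Prior odds = 4/36 = 0.11111. In log-odds, ln(0.11111) = -2.1972.
Add log likelihood ratios: ln(7.1111) + ln(8.4000) = 4.0899.
Posterior log-odds = 1.8927, so posterior odds = exp(1.8927) = 6.6370. Converting, P(H|E) = 6.6370/7.6370 = 0.869.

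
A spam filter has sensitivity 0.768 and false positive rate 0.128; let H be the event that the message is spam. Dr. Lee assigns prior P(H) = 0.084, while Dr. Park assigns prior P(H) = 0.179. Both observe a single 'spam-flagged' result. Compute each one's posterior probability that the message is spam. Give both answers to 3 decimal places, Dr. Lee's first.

P('+'|H) = 0.768, P('+'|¬H) = 0.128.
Dr. Lee: numerator 0.768·0.084 = 0.064512; evidence = 0.064512+0.128·0.916 = 0.18176; posterior = 0.355.
Dr. Park: numerator 0.768·0.179 = 0.13747; evidence = 0.13747+0.128·0.821 = 0.24256; posterior = 0.567.

Dr. Lee: 0.355; Dr. Park: 0.567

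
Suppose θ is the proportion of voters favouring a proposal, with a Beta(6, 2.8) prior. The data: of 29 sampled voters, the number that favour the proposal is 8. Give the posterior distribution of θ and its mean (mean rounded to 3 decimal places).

The binomial likelihood is conjugate to the Beta prior: with 8 successes and 21 failures, the posterior is Beta(6+8, 2.8+21) = Beta(14, 23.8).
E[θ | data] = 14/(14+23.8) = 0.370.

Posterior: Beta(14, 23.8); mean ≈ 0.370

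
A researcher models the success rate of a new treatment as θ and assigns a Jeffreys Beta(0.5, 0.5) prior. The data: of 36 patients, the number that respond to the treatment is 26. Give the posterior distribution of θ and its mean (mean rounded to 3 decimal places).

The binomial likelihood is conjugate to the Beta prior: with 26 successes and 10 failures, the posterior is Beta(0.5+26, 0.5+10) = Beta(26.5, 10.5).
E[θ | data] = 26.5/(26.5+10.5) = 0.716.

Posterior: Beta(26.5, 10.5); mean ≈ 0.716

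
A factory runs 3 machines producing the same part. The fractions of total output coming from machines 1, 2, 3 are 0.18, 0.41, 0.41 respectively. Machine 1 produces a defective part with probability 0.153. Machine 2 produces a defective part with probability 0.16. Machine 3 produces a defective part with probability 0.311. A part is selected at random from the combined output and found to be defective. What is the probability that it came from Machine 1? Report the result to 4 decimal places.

Posterior probability ≈ 0.1248

Tabulate prior·likelihood by source: [1] prior 0.18, lik 0.153, product 0.02754; [2] prior 0.41, lik 0.16, product 0.06560; [3] prior 0.41, lik 0.311, product 0.1275.
Normalizing constant = 0.22065; the posterior for Machine 1 is its product over the sum, 0.02754/0.22065 = 0.1248.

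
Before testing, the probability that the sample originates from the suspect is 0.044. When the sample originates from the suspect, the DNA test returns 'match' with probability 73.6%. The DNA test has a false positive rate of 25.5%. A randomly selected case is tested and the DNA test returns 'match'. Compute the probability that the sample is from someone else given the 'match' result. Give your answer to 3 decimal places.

P(¬H | E) ≈ 0.883

Let H be the event that the sample originates from the suspect. P(H) = 0.044, so P(¬H) = 0.956. With E the 'match' result, P(E|H) = 0.736 and P(E|¬H) = 0.255.
P(E) = 0.736·0.044 + 0.255·0.956 = 0.032384 + 0.24378 = 0.27616.
By Bayes' theorem, P(H|E) = 0.032384 / 0.27616 = 0.117. Hence P(¬H|E) = 1 − 0.117 = 0.883.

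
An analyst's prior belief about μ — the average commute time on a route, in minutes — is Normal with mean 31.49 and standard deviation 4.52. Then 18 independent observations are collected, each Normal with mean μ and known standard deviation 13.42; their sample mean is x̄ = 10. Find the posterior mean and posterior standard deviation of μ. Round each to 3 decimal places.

Prior precision 1/τ₀² = 1/4.52² = 0.0489467; data precision n/σ² = 18/13.42² = 0.0999465.
Posterior precision = 0.0489467 + 0.0999465 = 0.148893, giving posterior SD = 1/√0.148893 = 2.592.
Posterior mean = (0.0489467·31.49 + 0.0999465·10) / 0.148893 = 17.065.

Posterior mean ≈ 17.065; posterior SD ≈ 2.592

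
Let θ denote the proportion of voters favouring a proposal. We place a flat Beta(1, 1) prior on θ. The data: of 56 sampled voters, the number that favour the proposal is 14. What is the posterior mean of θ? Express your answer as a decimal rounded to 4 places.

Observing 14 successes and 42 failures updates Beta(1, 1) by adding the success and failure counts to the two shape parameters: α = 1+14 = 15, β = 1+42 = 43.
E[θ | data] = 15/(15+43) = 0.2586.

Posterior mean ≈ 0.2586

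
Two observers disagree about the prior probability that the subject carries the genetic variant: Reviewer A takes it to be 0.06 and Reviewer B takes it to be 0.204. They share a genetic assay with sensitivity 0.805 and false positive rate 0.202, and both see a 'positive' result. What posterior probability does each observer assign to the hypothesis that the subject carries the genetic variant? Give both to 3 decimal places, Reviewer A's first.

P('+'|H) = 0.805, P('+'|¬H) = 0.202.
Reviewer A: numerator 0.805·0.06 = 0.048300; evidence = 0.048300+0.202·0.94 = 0.23818; posterior = 0.203.
Reviewer B: numerator 0.805·0.204 = 0.16422; evidence = 0.16422+0.202·0.796 = 0.32501; posterior = 0.505.

Reviewer A: 0.203; Reviewer B: 0.505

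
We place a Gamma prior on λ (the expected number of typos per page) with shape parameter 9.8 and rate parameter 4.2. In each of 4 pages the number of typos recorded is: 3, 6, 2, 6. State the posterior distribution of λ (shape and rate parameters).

Posterior: Gamma(shape=26.8, rate=8.2)

Total count ∑xᵢ = 17 over n = 4 pages.
Gamma is conjugate to the Poisson likelihood: posterior is Gamma(shape = 9.8+17 = 26.8, rate = 4.2+4 = 8.2).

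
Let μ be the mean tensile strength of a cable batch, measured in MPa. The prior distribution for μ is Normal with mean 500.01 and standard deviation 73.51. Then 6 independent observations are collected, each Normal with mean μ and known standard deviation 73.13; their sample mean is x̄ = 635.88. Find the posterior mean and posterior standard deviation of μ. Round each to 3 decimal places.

Posterior mean ≈ 616.642; posterior SD ≈ 27.661

Prior precision 1/τ₀² = 1/73.51² = 0.00018506; data precision n/σ² = 6/73.13² = 0.00112192.
Posterior precision = 0.00018506 + 0.00112192 = 0.00130697, giving posterior SD = 1/√0.00130697 = 27.661.
Posterior mean = (0.00018506·500.01 + 0.00112192·635.88) / 0.00130697 = 616.642.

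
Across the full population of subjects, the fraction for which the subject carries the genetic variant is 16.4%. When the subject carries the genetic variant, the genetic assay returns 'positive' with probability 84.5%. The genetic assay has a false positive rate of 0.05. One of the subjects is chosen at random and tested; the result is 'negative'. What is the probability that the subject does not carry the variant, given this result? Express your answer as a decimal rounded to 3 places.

P(¬H | E) ≈ 0.969

Write H for 'the subject carries the genetic variant'. Prior odds H:¬H = 0.164/0.836 = 0.19617. For the 'negative' outcome, the likelihood ratio is 0.155/0.95 = 0.16316.
Posterior odds = 0.19617 × 0.16316 = 0.032007, so P(H|E) = 0.032007/(1+0.032007) = 0.031. Then P(¬H|E) = 1 − 0.031 = 0.969.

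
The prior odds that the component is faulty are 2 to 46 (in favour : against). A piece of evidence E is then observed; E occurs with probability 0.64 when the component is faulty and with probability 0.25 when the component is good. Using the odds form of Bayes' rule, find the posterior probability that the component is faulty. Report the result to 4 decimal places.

Prior odds = 2/46 = 0.043478.
Likelihood ratio for E = 0.64/0.25 = 2.5600.
Posterior odds = prior odds × LR = 0.11130.
Posterior probability = odds/(1+odds) = 0.11130/1.1113 = 0.1002.

Posterior probability ≈ 0.1002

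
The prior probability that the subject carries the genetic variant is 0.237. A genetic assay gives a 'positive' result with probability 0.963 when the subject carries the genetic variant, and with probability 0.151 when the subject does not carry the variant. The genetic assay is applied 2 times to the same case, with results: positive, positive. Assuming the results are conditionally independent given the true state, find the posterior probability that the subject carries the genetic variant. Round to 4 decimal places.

Let H be the event that the subject carries the genetic variant; start with P(H) = 0.237. P('positive'|H) = 0.963, P('positive'|¬H) = 0.151.
Update on result 1 ('positive'): P(H) ← 0.963·0.2370 / (0.963·0.2370 + 0.151·0.7630) = 0.22823/0.34344 = 0.6645.
Update on result 2 ('positive'): P(H) ← 0.963·0.6645 / (0.963·0.6645 + 0.151·0.3355) = 0.63995/0.69060 = 0.9267.

Posterior P(H) ≈ 0.9267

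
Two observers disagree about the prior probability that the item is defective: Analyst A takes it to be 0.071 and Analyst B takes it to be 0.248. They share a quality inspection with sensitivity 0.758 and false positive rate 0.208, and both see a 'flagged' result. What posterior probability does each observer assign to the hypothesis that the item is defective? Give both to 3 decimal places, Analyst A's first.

P('+'|H) = 0.758, P('+'|¬H) = 0.208.
Analyst A: numerator 0.758·0.071 = 0.053818; evidence = 0.053818+0.208·0.929 = 0.24705; posterior = 0.218.
Analyst B: numerator 0.758·0.248 = 0.18798; evidence = 0.18798+0.208·0.752 = 0.34440; posterior = 0.546.

Analyst A: 0.218; Analyst B: 0.546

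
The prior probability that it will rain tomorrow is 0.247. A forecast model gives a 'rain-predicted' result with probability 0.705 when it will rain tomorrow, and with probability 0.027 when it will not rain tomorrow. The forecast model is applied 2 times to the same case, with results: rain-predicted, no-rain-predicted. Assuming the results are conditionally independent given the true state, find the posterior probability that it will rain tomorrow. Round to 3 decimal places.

Posterior P(H) ≈ 0.722

Let H be the event that it will rain tomorrow; start with P(H) = 0.247. P('rain-predicted'|H) = 0.705, P('rain-predicted'|¬H) = 0.027.
Update on result 1 ('rain-predicted'): P(H) ← 0.705·0.2470 / (0.705·0.2470 + 0.027·0.7530) = 0.17413/0.19447 = 0.8955.
Update on result 2 ('no-rain-predicted'): P(H) ← 0.295·0.8955 / (0.295·0.8955 + 0.973·0.1045) = 0.26416/0.36588 = 0.7220.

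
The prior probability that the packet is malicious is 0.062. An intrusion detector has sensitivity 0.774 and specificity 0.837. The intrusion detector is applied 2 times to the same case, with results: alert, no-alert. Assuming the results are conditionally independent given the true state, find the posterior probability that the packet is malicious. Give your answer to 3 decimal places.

Let H be the event that the packet is malicious; start with P(H) = 0.062. P('alert'|H) = 0.774, P('alert'|¬H) = 0.163.
Update on result 1 ('alert'): P(H) ← 0.774·0.0620 / (0.774·0.0620 + 0.163·0.9380) = 0.047988/0.20088 = 0.2389.
Update on result 2 ('no-alert'): P(H) ← 0.226·0.2389 / (0.226·0.2389 + 0.837·0.7611) = 0.053988/0.69104 = 0.0781.

Posterior P(H) ≈ 0.078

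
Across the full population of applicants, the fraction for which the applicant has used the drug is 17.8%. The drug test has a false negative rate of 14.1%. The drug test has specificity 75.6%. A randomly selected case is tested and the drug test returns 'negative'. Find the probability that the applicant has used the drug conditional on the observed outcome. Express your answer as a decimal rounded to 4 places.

Let H be the event that the applicant has used the drug. P(H) = 0.178, so P(¬H) = 0.822. With E the 'negative' result, P(E|H) = 0.141 and P(E|¬H) = 0.756.
P(E) = 0.141·0.178 + 0.756·0.822 = 0.025098 + 0.62143 = 0.64653.
By Bayes' theorem, P(H|E) = 0.025098 / 0.64653 = 0.0388.

P(H | E) ≈ 0.0388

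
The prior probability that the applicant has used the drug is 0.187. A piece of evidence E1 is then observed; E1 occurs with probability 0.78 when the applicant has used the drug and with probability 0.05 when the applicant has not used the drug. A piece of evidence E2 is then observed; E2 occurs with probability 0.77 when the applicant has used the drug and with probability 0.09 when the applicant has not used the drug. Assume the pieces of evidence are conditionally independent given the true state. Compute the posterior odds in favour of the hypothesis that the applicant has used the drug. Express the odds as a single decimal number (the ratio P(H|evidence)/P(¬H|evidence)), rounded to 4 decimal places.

Posterior odds ≈ 30.6990

Prior odds = 0.187/(1−0.187) = 0.23001.
Likelihood ratio for E1 = 0.78/0.05 = 15.600.
Likelihood ratio for E2 = 0.77/0.09 = 8.5556.
Posterior odds = prior odds × LR₁ × LR₂ = 30.699.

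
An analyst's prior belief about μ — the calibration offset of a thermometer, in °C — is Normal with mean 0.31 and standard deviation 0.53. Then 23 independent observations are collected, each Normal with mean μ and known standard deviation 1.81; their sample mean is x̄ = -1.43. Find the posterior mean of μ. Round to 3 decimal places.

Posterior mean ≈ -0.845

Prior precision 1/τ₀² = 1/0.53² = 3.55999; data precision n/σ² = 23/1.81² = 7.02054.
Posterior precision = 3.55999 + 7.02054 = 10.5805.
Posterior mean = (3.55999·0.31 + 7.02054·-1.43) / 10.5805 = -0.845.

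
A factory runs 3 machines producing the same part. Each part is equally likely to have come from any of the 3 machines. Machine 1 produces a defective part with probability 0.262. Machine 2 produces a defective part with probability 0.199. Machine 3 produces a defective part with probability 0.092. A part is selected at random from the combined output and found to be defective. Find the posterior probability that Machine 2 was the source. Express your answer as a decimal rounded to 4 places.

P(defective|M1) = 0.262; P(defective|M2) = 0.199; P(defective|M3) = 0.092.
Prior × likelihood for each source: 0.333333·0.262=0.08733, 0.333333·0.199=0.06633, 0.333333·0.092=0.03067. Summing gives P(defective) = 0.18433.
P(Machine 2 | defective) = 0.06633 / 0.18433 = 0.3599.

Posterior probability ≈ 0.3599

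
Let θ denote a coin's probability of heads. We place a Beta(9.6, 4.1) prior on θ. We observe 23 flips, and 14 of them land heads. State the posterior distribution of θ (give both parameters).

Posterior: Beta(23.6, 13.1)

The binomial likelihood is conjugate to the Beta prior: with 14 successes and 9 failures, the posterior is Beta(9.6+14, 4.1+9) = Beta(23.6, 13.1).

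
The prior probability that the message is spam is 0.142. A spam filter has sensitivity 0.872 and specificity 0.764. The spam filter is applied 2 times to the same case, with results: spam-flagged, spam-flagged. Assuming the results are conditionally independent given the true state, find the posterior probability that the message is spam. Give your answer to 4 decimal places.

Posterior P(H) ≈ 0.6932

With H the event that the message is spam, the joint likelihood of the observed sequence is P(data|H) = 0.872·0.872 = 0.76038 and P(data|¬H) = 0.236·0.236 = 0.055696.
Bayes: P(H|data) = 0.142·0.76038 / (0.142·0.76038 + 0.858·0.055696) = 0.10797/0.15576 = 0.6932.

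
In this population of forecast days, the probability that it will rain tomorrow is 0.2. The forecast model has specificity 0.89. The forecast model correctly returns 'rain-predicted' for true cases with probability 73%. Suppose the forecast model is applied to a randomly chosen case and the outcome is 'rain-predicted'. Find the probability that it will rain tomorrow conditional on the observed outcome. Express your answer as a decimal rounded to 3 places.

P(H | E) ≈ 0.624

Write H for 'it will rain tomorrow'. Prior odds H:¬H = 0.2/0.8 = 0.25000. For the 'rain-predicted' outcome, the likelihood ratio is 0.73/0.11 = 6.6364.
Posterior odds = 0.25000 × 6.6364 = 1.6591, so P(H|E) = 1.6591/(1+1.6591) = 0.624.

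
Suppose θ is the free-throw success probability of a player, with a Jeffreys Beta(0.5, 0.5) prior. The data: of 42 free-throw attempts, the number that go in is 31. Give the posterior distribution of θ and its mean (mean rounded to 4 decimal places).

Posterior: Beta(31.5, 11.5); mean ≈ 0.7326

Observing 31 successes and 11 failures updates Beta(0.5, 0.5) by adding the success and failure counts to the two shape parameters: α = 0.5+31 = 31.5, β = 0.5+11 = 11.5.
Posterior mean = α/(α+β) = 31.5/43 = 0.7326.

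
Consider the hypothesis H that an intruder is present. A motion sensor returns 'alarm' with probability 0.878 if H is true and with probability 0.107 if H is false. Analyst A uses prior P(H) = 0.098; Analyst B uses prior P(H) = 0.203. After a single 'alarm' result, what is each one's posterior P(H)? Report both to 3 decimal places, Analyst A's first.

Analyst A: 0.471; Analyst B: 0.676

P('+'|H) = 0.878, P('+'|¬H) = 0.107.
Analyst A: numerator 0.878·0.098 = 0.086044; evidence = 0.086044+0.107·0.902 = 0.18256; posterior = 0.471.
Analyst B: numerator 0.878·0.203 = 0.17823; evidence = 0.17823+0.107·0.797 = 0.26351; posterior = 0.676.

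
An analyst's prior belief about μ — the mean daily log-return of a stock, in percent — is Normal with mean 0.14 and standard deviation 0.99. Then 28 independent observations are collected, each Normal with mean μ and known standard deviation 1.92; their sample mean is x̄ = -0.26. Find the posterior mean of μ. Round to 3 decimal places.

With known σ, the Normal prior is conjugate. Weight on the data is w = (n/σ²)/(n/σ² + 1/τ₀²) = 7.59549/(7.59549+1.02030) = 0.88158.
Posterior mean = w·x̄ + (1−w)·μ₀ = 0.88158·-0.26 + 0.11842·0.14 = -0.213.

Posterior mean ≈ -0.213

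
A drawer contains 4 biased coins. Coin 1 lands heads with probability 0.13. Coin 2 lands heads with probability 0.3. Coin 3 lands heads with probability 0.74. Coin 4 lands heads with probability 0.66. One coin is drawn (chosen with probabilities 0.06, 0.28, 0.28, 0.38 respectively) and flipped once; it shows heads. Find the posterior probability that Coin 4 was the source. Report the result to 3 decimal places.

P(heads|C1) = 0.13; P(heads|C2) = 0.3; P(heads|C3) = 0.74; P(heads|C4) = 0.66.
Prior × likelihood for each source: 0.06·0.13=0.007800, 0.28·0.3=0.08400, 0.28·0.74=0.2072, 0.38·0.66=0.2508. Summing gives P(heads) = 0.54980.
P(Coin 4 | heads) = 0.2508 / 0.54980 = 0.456.

Posterior probability ≈ 0.456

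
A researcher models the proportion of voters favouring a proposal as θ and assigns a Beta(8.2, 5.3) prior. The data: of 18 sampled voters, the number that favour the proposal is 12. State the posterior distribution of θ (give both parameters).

Posterior: Beta(20.2, 11.3)

The binomial likelihood is conjugate to the Beta prior: with 12 successes and 6 failures, the posterior is Beta(8.2+12, 5.3+6) = Beta(20.2, 11.3).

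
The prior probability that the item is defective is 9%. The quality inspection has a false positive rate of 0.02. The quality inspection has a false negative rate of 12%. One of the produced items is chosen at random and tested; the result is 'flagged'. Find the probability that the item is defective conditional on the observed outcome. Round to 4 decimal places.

P(H | E) ≈ 0.8131

Write H for 'the item is defective'. Prior odds H:¬H = 0.09/0.91 = 0.098901. For the 'flagged' outcome, the likelihood ratio is 0.88/0.02 = 44.000.
Posterior odds = 0.098901 × 44.000 = 4.3516, so P(H|E) = 4.3516/(1+4.3516) = 0.8131.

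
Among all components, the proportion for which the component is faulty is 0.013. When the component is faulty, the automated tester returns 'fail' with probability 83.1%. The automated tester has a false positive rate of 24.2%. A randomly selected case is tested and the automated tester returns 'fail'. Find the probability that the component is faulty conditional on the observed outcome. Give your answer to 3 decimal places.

P(H | E) ≈ 0.043

Let H be the event that the component is faulty. P(H) = 0.013, so P(¬H) = 0.987. With E the 'fail' result, P(E|H) = 0.831 and P(E|¬H) = 0.242.
P(E) = 0.831·0.013 + 0.242·0.987 = 0.010803 + 0.23885 = 0.24966.
By Bayes' theorem, P(H|E) = 0.010803 / 0.24966 = 0.043.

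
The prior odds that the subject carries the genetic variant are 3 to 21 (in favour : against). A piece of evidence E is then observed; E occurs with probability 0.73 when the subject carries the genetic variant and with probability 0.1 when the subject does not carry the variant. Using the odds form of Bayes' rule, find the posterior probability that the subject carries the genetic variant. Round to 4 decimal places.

Prior odds = 3/21 = 0.14286. In log-odds, ln(0.14286) = -1.9459.
Add log likelihood ratio: ln(7.3000) = 1.9879.
Posterior log-odds = 0.041964, so posterior odds = exp(0.041964) = 1.0429. Converting, P(H|E) = 1.0429/2.0429 = 0.5105.

Posterior probability ≈ 0.5105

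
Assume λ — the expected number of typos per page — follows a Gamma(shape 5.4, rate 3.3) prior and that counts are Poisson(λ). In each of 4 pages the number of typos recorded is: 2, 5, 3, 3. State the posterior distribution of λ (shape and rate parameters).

Total count ∑xᵢ = 13 over n = 4 pages.
Gamma is conjugate to the Poisson likelihood: posterior is Gamma(shape = 5.4+13 = 18.4, rate = 3.3+4 = 7.3).

Posterior: Gamma(shape=18.4, rate=7.3)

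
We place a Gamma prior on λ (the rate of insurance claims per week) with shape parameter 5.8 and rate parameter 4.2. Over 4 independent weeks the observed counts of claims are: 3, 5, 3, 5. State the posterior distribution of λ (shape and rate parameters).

Total count ∑xᵢ = 16 over n = 4 weeks.
Gamma is conjugate to the Poisson likelihood: posterior is Gamma(shape = 5.8+16 = 21.8, rate = 4.2+4 = 8.2).

Posterior: Gamma(shape=21.8, rate=8.2)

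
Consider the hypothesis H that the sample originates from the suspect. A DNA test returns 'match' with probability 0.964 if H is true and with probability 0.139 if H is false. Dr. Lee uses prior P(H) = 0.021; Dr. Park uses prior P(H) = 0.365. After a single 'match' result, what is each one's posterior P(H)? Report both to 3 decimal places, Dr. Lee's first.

Dr. Lee: 0.129; Dr. Park: 0.799

The likelihood ratio for a 'match' result is 0.964/0.139 = 6.9353.
Dr. Lee: prior odds 0.021/0.979 = 0.021450; posterior odds 0.14876; posterior probability 0.129.
Dr. Park: prior odds 0.365/0.635 = 0.57480; posterior odds 3.9864; posterior probability 0.799.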